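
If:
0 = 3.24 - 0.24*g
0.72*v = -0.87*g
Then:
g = 13.50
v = -16.31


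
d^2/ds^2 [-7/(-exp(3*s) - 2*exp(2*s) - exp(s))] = 7*(9*exp(2*s) + 4*exp(s) + 1)*exp(-s)/(exp(4*s) + 4*exp(3*s) + 6*exp(2*s) + 4*exp(s) + 1)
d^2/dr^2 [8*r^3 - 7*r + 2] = 48*r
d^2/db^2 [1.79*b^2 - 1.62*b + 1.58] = 3.58000000000000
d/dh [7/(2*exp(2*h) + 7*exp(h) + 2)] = (-28*exp(h) - 49)*exp(h)/(2*exp(2*h) + 7*exp(h) + 2)^2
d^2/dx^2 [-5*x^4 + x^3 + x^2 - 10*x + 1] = -60*x^2 + 6*x + 2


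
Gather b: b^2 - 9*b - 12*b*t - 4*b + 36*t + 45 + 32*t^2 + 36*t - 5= b^2 + b*(-12*t - 13) + 32*t^2 + 72*t + 40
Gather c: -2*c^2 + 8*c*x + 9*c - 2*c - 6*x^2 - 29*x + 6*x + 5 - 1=-2*c^2 + c*(8*x + 7) - 6*x^2 - 23*x + 4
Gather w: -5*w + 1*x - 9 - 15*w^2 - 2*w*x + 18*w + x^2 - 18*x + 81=-15*w^2 + w*(13 - 2*x) + x^2 - 17*x + 72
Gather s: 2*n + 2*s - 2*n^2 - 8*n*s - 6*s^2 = -2*n^2 + 2*n - 6*s^2 + s*(2 - 8*n)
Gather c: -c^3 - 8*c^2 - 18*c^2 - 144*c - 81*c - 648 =-c^3 - 26*c^2 - 225*c - 648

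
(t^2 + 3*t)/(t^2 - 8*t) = (t + 3)/(t - 8)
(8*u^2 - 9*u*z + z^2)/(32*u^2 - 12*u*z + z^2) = (-u + z)/(-4*u + z)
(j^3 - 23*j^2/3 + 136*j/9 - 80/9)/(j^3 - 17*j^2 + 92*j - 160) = (9*j^2 - 24*j + 16)/(9*(j^2 - 12*j + 32))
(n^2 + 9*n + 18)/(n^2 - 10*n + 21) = (n^2 + 9*n + 18)/(n^2 - 10*n + 21)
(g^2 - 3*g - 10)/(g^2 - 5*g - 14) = (g - 5)/(g - 7)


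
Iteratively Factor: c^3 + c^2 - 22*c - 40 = (c + 2)*(c^2 - c - 20) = (c - 5)*(c + 2)*(c + 4)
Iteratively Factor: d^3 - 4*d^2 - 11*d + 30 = (d - 2)*(d^2 - 2*d - 15) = (d - 2)*(d + 3)*(d - 5)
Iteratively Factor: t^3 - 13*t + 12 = (t - 1)*(t^2 + t - 12) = (t - 1)*(t + 4)*(t - 3)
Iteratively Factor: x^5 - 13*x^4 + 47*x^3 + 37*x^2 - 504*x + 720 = (x - 4)*(x^4 - 9*x^3 + 11*x^2 + 81*x - 180) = (x - 5)*(x - 4)*(x^3 - 4*x^2 - 9*x + 36) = (x - 5)*(x - 4)*(x + 3)*(x^2 - 7*x + 12) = (x - 5)*(x - 4)^2*(x + 3)*(x - 3)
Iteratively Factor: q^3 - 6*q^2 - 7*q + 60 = (q + 3)*(q^2 - 9*q + 20) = (q - 5)*(q + 3)*(q - 4)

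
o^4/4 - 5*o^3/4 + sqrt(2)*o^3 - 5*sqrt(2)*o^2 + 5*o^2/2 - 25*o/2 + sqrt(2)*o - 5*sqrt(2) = (o/2 + sqrt(2)/2)^2*(o - 5)*(o + 2*sqrt(2))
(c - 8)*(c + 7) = c^2 - c - 56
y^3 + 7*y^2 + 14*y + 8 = (y + 1)*(y + 2)*(y + 4)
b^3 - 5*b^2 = b^2*(b - 5)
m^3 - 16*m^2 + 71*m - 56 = (m - 8)*(m - 7)*(m - 1)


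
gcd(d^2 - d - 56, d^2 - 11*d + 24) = d - 8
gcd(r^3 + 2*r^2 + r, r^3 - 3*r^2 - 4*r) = r^2 + r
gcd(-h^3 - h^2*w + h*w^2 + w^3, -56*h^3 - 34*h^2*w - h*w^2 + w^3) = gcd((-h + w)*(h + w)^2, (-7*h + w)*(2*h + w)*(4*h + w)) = 1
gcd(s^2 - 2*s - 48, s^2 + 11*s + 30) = s + 6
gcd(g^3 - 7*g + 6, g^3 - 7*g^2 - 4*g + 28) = g - 2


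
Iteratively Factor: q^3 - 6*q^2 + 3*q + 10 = (q - 2)*(q^2 - 4*q - 5) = (q - 5)*(q - 2)*(q + 1)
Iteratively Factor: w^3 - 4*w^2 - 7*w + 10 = (w - 5)*(w^2 + w - 2) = (w - 5)*(w + 2)*(w - 1)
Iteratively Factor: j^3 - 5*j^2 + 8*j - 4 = (j - 1)*(j^2 - 4*j + 4) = (j - 2)*(j - 1)*(j - 2)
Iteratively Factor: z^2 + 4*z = (z)*(z + 4)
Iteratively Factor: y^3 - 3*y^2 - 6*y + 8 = (y - 1)*(y^2 - 2*y - 8) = (y - 4)*(y - 1)*(y + 2)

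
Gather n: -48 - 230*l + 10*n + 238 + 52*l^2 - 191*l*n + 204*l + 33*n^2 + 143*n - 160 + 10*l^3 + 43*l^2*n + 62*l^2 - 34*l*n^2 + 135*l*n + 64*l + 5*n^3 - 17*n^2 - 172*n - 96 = 10*l^3 + 114*l^2 + 38*l + 5*n^3 + n^2*(16 - 34*l) + n*(43*l^2 - 56*l - 19) - 66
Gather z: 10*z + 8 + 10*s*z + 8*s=8*s + z*(10*s + 10) + 8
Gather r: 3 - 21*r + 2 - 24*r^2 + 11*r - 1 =-24*r^2 - 10*r + 4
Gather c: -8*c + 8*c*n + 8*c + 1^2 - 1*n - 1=8*c*n - n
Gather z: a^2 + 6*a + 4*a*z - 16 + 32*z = a^2 + 6*a + z*(4*a + 32) - 16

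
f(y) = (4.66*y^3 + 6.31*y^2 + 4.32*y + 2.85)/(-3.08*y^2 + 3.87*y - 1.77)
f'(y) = (6.16*y - 3.87)*(4.66*y^3 + 6.31*y^2 + 4.32*y + 2.85)/(-3.08*y^2 + 3.87*y - 1.77)^2 + (13.98*y^2 + 12.62*y + 4.32)/(-3.08*y^2 + 3.87*y - 1.77) = (-14.3528*y^4 + 36.0684*y^3 + 12.9807*y^2 - 4.7814*y - 18.6759)/(9.4864*y^4 - 23.8392*y^3 + 25.8801*y^2 - 13.6998*y + 3.1329)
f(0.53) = -13.02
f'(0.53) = -39.06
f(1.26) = -15.49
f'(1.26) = 10.02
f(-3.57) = 2.63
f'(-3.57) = -1.27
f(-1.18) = 0.11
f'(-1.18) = -0.73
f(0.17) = -3.16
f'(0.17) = -13.13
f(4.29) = -12.08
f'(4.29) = -1.04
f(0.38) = -7.60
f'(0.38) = -30.59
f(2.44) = -11.13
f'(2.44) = 0.55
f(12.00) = -22.60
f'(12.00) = -1.47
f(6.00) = -14.12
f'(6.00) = -1.30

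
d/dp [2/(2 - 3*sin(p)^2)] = 24*sin(2*p)/(3*cos(2*p) + 1)^2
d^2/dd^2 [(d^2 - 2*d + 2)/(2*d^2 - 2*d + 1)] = 2*(-4*d^3 + 18*d^2 - 12*d + 1)/(8*d^6 - 24*d^5 + 36*d^4 - 32*d^3 + 18*d^2 - 6*d + 1)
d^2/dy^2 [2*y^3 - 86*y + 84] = 12*y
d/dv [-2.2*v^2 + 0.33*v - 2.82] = 0.33 - 4.4*v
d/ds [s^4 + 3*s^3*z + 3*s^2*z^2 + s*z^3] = 4*s^3 + 9*s^2*z + 6*s*z^2 + z^3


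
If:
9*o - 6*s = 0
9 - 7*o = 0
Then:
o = 9/7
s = 27/14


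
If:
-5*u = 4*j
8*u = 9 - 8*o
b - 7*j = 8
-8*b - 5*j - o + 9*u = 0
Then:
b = 769/552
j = -521/552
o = 1021/2760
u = 521/690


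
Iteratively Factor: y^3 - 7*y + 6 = (y - 1)*(y^2 + y - 6) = (y - 2)*(y - 1)*(y + 3)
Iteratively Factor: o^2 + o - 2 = (o - 1)*(o + 2)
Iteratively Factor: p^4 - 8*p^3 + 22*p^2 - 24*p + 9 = (p - 1)*(p^3 - 7*p^2 + 15*p - 9) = (p - 3)*(p - 1)*(p^2 - 4*p + 3) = (p - 3)^2*(p - 1)*(p - 1)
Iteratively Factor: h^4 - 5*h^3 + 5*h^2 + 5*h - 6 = (h + 1)*(h^3 - 6*h^2 + 11*h - 6) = (h - 1)*(h + 1)*(h^2 - 5*h + 6) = (h - 3)*(h - 1)*(h + 1)*(h - 2)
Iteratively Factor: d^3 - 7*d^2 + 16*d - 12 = (d - 2)*(d^2 - 5*d + 6) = (d - 3)*(d - 2)*(d - 2)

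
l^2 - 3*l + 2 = (l - 2)*(l - 1)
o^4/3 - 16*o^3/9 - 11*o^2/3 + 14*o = o*(o/3 + 1)*(o - 6)*(o - 7/3)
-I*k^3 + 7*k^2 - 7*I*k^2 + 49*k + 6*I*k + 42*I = (k + 7)*(k + 6*I)*(-I*k + 1)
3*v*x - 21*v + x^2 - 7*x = (3*v + x)*(x - 7)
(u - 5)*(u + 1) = u^2 - 4*u - 5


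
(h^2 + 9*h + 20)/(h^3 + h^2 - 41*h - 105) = (h + 4)/(h^2 - 4*h - 21)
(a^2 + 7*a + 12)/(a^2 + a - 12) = (a + 3)/(a - 3)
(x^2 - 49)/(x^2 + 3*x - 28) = (x - 7)/(x - 4)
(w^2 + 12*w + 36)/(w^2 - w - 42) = (w + 6)/(w - 7)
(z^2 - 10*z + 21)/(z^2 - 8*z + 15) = (z - 7)/(z - 5)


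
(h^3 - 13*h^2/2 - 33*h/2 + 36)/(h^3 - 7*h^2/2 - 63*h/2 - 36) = (2*h - 3)/(2*h + 3)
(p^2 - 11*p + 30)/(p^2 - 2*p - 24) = (p - 5)/(p + 4)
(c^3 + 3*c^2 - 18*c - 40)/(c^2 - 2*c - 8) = c + 5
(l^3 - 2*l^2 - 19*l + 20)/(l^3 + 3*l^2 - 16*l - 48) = (l^2 - 6*l + 5)/(l^2 - l - 12)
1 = 1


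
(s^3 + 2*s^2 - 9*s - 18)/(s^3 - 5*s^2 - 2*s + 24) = (s + 3)/(s - 4)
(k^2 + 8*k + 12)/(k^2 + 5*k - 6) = (k + 2)/(k - 1)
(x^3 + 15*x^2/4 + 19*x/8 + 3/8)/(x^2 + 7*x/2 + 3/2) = x + 1/4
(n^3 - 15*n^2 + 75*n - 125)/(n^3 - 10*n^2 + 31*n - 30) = (n^2 - 10*n + 25)/(n^2 - 5*n + 6)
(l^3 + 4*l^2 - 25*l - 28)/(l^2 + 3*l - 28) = l + 1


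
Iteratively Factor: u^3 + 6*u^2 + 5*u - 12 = (u + 4)*(u^2 + 2*u - 3) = (u + 3)*(u + 4)*(u - 1)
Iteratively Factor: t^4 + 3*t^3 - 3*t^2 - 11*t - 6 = (t + 1)*(t^3 + 2*t^2 - 5*t - 6) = (t + 1)*(t + 3)*(t^2 - t - 2) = (t - 2)*(t + 1)*(t + 3)*(t + 1)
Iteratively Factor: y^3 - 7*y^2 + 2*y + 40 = (y - 4)*(y^2 - 3*y - 10) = (y - 5)*(y - 4)*(y + 2)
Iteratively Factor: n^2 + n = (n + 1)*(n)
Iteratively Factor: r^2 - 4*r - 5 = (r + 1)*(r - 5)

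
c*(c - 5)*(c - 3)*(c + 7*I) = c^4 - 8*c^3 + 7*I*c^3 + 15*c^2 - 56*I*c^2 + 105*I*c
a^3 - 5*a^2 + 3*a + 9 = (a - 3)^2*(a + 1)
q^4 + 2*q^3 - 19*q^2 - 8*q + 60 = (q - 3)*(q - 2)*(q + 2)*(q + 5)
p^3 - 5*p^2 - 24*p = p*(p - 8)*(p + 3)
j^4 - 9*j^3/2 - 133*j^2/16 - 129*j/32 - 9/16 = (j - 6)*(j + 1/4)*(j + 1/2)*(j + 3/4)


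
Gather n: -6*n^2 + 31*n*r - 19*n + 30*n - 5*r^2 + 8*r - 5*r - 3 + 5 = -6*n^2 + n*(31*r + 11) - 5*r^2 + 3*r + 2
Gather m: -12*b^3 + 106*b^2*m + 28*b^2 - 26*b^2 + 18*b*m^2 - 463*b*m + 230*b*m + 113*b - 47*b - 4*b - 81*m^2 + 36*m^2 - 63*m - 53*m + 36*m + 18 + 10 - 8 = -12*b^3 + 2*b^2 + 62*b + m^2*(18*b - 45) + m*(106*b^2 - 233*b - 80) + 20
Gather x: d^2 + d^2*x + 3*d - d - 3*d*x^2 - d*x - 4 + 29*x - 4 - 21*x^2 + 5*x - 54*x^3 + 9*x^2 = d^2 + 2*d - 54*x^3 + x^2*(-3*d - 12) + x*(d^2 - d + 34) - 8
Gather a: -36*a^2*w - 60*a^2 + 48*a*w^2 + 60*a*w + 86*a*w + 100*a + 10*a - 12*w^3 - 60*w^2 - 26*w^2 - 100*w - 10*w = a^2*(-36*w - 60) + a*(48*w^2 + 146*w + 110) - 12*w^3 - 86*w^2 - 110*w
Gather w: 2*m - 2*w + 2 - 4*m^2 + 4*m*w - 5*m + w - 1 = -4*m^2 - 3*m + w*(4*m - 1) + 1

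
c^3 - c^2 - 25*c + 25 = (c - 5)*(c - 1)*(c + 5)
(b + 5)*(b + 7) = b^2 + 12*b + 35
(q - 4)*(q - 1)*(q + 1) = q^3 - 4*q^2 - q + 4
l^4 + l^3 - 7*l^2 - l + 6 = (l - 2)*(l - 1)*(l + 1)*(l + 3)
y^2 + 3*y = y*(y + 3)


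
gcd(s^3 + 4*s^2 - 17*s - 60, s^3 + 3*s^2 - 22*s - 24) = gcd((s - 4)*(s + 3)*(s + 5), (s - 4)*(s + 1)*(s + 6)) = s - 4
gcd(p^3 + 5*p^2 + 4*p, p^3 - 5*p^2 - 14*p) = p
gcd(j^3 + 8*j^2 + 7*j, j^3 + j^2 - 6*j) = j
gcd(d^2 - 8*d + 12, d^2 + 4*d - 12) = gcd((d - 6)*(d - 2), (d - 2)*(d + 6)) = d - 2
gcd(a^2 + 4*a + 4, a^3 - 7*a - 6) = a + 2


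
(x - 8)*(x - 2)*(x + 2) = x^3 - 8*x^2 - 4*x + 32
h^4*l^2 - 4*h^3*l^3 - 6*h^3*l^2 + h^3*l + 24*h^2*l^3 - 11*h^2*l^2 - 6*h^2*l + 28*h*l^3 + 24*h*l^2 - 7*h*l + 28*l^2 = (h - 7)*(h - 4*l)*(h*l + 1)*(h*l + l)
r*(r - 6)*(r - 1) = r^3 - 7*r^2 + 6*r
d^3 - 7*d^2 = d^2*(d - 7)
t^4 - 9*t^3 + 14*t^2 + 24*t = t*(t - 6)*(t - 4)*(t + 1)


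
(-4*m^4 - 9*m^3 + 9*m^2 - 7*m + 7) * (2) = -8*m^4 - 18*m^3 + 18*m^2 - 14*m + 14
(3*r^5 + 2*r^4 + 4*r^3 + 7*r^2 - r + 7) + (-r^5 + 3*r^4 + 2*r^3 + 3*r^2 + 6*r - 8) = 2*r^5 + 5*r^4 + 6*r^3 + 10*r^2 + 5*r - 1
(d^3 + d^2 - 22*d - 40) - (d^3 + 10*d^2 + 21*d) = -9*d^2 - 43*d - 40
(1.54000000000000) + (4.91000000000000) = 6.45000000000000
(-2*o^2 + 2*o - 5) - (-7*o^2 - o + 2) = 5*o^2 + 3*o - 7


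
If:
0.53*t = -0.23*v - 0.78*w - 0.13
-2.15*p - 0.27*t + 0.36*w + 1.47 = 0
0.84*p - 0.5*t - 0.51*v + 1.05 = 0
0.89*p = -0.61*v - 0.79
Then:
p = -0.06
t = 3.23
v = -1.21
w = -2.01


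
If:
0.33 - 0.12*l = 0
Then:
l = 2.75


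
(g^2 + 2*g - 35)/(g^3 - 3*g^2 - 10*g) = (g + 7)/(g*(g + 2))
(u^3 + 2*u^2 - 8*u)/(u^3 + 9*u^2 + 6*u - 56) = u/(u + 7)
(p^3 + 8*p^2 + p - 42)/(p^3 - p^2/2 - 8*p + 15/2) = 2*(p^2 + 5*p - 14)/(2*p^2 - 7*p + 5)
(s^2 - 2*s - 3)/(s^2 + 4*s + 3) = (s - 3)/(s + 3)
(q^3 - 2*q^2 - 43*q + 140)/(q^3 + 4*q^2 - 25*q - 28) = (q - 5)/(q + 1)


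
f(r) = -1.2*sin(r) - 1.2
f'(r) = -1.2*cos(r)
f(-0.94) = -0.23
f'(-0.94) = -0.71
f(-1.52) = -0.00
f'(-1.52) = -0.06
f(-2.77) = -0.76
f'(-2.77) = 1.12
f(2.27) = -2.12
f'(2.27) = 0.77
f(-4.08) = -2.17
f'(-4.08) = 0.71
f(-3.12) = -1.17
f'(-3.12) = 1.20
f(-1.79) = -0.03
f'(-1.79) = 0.26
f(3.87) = -0.40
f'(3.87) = 0.90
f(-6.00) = -1.54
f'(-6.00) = -1.15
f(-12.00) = -1.84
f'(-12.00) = -1.01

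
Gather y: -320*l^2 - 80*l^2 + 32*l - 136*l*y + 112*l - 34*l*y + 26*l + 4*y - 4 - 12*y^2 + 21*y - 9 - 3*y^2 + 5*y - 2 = -400*l^2 + 170*l - 15*y^2 + y*(30 - 170*l) - 15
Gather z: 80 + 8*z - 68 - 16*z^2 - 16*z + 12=-16*z^2 - 8*z + 24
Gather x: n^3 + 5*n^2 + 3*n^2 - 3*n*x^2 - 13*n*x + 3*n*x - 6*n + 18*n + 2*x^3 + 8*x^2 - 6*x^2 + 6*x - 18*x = n^3 + 8*n^2 + 12*n + 2*x^3 + x^2*(2 - 3*n) + x*(-10*n - 12)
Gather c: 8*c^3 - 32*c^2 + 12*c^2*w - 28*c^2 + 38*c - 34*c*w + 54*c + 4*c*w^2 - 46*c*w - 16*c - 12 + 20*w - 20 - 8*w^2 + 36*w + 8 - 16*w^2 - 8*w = 8*c^3 + c^2*(12*w - 60) + c*(4*w^2 - 80*w + 76) - 24*w^2 + 48*w - 24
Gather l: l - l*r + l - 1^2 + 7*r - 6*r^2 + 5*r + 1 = l*(2 - r) - 6*r^2 + 12*r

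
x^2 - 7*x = x*(x - 7)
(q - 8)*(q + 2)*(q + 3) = q^3 - 3*q^2 - 34*q - 48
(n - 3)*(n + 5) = n^2 + 2*n - 15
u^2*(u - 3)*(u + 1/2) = u^4 - 5*u^3/2 - 3*u^2/2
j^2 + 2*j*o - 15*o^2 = (j - 3*o)*(j + 5*o)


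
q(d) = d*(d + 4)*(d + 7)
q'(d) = d*(d + 4) + d*(d + 7) + (d + 4)*(d + 7) = 3*d^2 + 22*d + 28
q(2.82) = 188.86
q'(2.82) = 113.90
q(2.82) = 188.86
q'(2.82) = 113.90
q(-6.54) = 7.64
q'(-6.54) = 12.43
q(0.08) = 2.31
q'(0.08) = 29.78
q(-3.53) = -5.76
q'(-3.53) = -12.28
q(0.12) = 3.52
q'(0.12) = 30.68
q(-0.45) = -10.46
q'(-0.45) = 18.71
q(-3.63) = -4.53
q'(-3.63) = -12.33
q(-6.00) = 12.00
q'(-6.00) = 4.00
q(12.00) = 3648.00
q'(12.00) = 724.00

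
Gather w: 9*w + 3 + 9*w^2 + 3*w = 9*w^2 + 12*w + 3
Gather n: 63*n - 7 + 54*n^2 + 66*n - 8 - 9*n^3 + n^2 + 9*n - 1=-9*n^3 + 55*n^2 + 138*n - 16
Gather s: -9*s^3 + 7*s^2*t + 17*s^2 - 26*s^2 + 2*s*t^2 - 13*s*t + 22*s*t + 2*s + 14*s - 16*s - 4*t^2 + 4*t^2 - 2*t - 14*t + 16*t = -9*s^3 + s^2*(7*t - 9) + s*(2*t^2 + 9*t)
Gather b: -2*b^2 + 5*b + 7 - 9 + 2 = -2*b^2 + 5*b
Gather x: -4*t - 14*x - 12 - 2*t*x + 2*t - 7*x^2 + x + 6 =-2*t - 7*x^2 + x*(-2*t - 13) - 6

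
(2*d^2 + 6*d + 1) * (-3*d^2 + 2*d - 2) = -6*d^4 - 14*d^3 + 5*d^2 - 10*d - 2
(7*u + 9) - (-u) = 8*u + 9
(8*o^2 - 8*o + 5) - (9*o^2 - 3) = -o^2 - 8*o + 8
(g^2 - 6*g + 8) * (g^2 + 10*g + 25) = g^4 + 4*g^3 - 27*g^2 - 70*g + 200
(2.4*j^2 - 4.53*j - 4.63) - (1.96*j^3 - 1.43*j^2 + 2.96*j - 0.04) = -1.96*j^3 + 3.83*j^2 - 7.49*j - 4.59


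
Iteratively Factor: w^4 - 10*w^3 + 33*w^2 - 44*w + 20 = (w - 5)*(w^3 - 5*w^2 + 8*w - 4) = (w - 5)*(w - 1)*(w^2 - 4*w + 4) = (w - 5)*(w - 2)*(w - 1)*(w - 2)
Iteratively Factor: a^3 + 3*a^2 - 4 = (a + 2)*(a^2 + a - 2) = (a - 1)*(a + 2)*(a + 2)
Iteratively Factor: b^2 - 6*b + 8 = (b - 2)*(b - 4)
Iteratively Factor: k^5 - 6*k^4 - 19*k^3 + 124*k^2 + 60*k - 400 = (k + 2)*(k^4 - 8*k^3 - 3*k^2 + 130*k - 200) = (k + 2)*(k + 4)*(k^3 - 12*k^2 + 45*k - 50) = (k - 2)*(k + 2)*(k + 4)*(k^2 - 10*k + 25) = (k - 5)*(k - 2)*(k + 2)*(k + 4)*(k - 5)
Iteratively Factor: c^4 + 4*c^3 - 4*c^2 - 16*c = (c)*(c^3 + 4*c^2 - 4*c - 16) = c*(c - 2)*(c^2 + 6*c + 8) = c*(c - 2)*(c + 4)*(c + 2)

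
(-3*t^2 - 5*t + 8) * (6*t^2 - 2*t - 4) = -18*t^4 - 24*t^3 + 70*t^2 + 4*t - 32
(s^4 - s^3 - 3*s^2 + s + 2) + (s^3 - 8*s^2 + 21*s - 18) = s^4 - 11*s^2 + 22*s - 16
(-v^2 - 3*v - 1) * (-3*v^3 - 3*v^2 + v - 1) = 3*v^5 + 12*v^4 + 11*v^3 + v^2 + 2*v + 1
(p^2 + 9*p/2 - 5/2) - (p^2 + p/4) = 17*p/4 - 5/2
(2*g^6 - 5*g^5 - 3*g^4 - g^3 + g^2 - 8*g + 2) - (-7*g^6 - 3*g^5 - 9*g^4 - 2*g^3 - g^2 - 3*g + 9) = 9*g^6 - 2*g^5 + 6*g^4 + g^3 + 2*g^2 - 5*g - 7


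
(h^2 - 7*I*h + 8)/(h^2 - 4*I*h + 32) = (h + I)/(h + 4*I)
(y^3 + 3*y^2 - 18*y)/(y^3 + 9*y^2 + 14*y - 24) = y*(y - 3)/(y^2 + 3*y - 4)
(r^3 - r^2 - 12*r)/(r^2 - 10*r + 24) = r*(r + 3)/(r - 6)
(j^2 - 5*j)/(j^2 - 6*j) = (j - 5)/(j - 6)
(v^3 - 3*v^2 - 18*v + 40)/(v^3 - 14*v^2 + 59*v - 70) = (v + 4)/(v - 7)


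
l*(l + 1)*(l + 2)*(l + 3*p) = l^4 + 3*l^3*p + 3*l^3 + 9*l^2*p + 2*l^2 + 6*l*p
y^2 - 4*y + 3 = (y - 3)*(y - 1)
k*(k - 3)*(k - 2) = k^3 - 5*k^2 + 6*k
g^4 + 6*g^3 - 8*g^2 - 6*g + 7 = (g - 1)^2*(g + 1)*(g + 7)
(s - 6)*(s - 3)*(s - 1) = s^3 - 10*s^2 + 27*s - 18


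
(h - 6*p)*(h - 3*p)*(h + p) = h^3 - 8*h^2*p + 9*h*p^2 + 18*p^3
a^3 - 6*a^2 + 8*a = a*(a - 4)*(a - 2)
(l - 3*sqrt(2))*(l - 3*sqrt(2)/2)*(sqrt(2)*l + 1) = sqrt(2)*l^3 - 8*l^2 + 9*sqrt(2)*l/2 + 9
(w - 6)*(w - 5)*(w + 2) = w^3 - 9*w^2 + 8*w + 60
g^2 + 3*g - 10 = (g - 2)*(g + 5)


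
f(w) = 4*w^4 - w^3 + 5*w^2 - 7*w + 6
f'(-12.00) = -28207.00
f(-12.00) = 85482.00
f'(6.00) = 3401.00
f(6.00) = 5112.00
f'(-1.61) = -97.65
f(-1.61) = 61.28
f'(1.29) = 35.25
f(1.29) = 14.22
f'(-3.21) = -599.23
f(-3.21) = 537.76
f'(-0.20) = -9.25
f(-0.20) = 7.61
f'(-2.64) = -348.70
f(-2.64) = 272.03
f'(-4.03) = -1143.24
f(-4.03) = 1235.93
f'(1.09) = 21.06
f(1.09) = 8.66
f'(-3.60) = -828.38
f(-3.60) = 814.50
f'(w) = 16*w^3 - 3*w^2 + 10*w - 7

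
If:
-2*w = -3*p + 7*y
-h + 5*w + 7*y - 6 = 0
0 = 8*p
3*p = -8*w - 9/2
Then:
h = -123/16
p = 0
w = -9/16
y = 9/56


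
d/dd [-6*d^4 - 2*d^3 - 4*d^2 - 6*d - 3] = -24*d^3 - 6*d^2 - 8*d - 6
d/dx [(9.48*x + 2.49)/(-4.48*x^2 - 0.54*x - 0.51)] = (42.4704*x^2 + 22.3104*x - 3.4902)/(20.0704*x^4 + 4.8384*x^3 + 4.8612*x^2 + 0.5508*x + 0.2601)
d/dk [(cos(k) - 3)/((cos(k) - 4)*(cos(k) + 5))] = (cos(k)^2 - 6*cos(k) + 17)*sin(k)/((cos(k) - 4)^2*(cos(k) + 5)^2)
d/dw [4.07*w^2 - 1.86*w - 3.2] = 8.14*w - 1.86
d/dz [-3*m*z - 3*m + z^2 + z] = -3*m + 2*z + 1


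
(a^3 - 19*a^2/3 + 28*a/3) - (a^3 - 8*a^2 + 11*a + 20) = 5*a^2/3 - 5*a/3 - 20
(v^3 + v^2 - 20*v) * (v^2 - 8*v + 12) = v^5 - 7*v^4 - 16*v^3 + 172*v^2 - 240*v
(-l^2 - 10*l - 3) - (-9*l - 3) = -l^2 - l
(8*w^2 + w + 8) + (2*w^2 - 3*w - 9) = 10*w^2 - 2*w - 1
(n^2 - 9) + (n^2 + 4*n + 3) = 2*n^2 + 4*n - 6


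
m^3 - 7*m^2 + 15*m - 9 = (m - 3)^2*(m - 1)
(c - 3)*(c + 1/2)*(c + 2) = c^3 - c^2/2 - 13*c/2 - 3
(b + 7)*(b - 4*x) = b^2 - 4*b*x + 7*b - 28*x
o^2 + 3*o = o*(o + 3)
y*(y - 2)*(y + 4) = y^3 + 2*y^2 - 8*y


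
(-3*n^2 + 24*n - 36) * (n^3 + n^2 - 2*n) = -3*n^5 + 21*n^4 - 6*n^3 - 84*n^2 + 72*n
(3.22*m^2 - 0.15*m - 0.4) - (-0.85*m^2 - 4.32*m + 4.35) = 4.07*m^2 + 4.17*m - 4.75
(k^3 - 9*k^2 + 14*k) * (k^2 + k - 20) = k^5 - 8*k^4 - 15*k^3 + 194*k^2 - 280*k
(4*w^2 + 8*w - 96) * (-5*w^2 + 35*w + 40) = -20*w^4 + 100*w^3 + 920*w^2 - 3040*w - 3840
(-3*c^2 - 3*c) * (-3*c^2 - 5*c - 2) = 9*c^4 + 24*c^3 + 21*c^2 + 6*c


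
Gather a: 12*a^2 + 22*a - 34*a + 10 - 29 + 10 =12*a^2 - 12*a - 9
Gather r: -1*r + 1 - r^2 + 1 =-r^2 - r + 2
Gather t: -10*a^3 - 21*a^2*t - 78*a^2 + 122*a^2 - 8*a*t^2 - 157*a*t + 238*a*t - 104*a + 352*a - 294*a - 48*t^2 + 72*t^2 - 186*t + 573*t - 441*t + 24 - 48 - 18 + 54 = -10*a^3 + 44*a^2 - 46*a + t^2*(24 - 8*a) + t*(-21*a^2 + 81*a - 54) + 12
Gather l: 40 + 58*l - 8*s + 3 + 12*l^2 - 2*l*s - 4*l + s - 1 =12*l^2 + l*(54 - 2*s) - 7*s + 42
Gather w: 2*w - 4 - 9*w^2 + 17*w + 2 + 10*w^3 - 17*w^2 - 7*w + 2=10*w^3 - 26*w^2 + 12*w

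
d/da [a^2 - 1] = 2*a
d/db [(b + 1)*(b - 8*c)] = 2*b - 8*c + 1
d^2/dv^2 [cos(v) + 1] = -cos(v)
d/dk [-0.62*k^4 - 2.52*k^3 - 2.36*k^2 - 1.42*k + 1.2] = -2.48*k^3 - 7.56*k^2 - 4.72*k - 1.42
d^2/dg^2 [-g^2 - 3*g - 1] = -2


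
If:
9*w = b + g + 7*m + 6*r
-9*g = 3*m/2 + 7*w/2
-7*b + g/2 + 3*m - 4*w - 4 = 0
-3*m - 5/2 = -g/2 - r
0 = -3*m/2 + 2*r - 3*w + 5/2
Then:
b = -5645/1877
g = -3864/1877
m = 2051/1877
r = 25555/3754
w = 9057/1877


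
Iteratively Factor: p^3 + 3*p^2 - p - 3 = (p + 1)*(p^2 + 2*p - 3) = (p + 1)*(p + 3)*(p - 1)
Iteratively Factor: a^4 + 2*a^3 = (a + 2)*(a^3) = a*(a + 2)*(a^2) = a^2*(a + 2)*(a)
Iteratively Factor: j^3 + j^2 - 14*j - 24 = (j + 3)*(j^2 - 2*j - 8) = (j - 4)*(j + 3)*(j + 2)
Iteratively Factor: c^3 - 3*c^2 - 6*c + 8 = (c - 4)*(c^2 + c - 2) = (c - 4)*(c + 2)*(c - 1)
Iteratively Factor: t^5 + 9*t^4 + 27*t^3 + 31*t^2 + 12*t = (t + 4)*(t^4 + 5*t^3 + 7*t^2 + 3*t) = (t + 1)*(t + 4)*(t^3 + 4*t^2 + 3*t) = t*(t + 1)*(t + 4)*(t^2 + 4*t + 3) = t*(t + 1)^2*(t + 4)*(t + 3)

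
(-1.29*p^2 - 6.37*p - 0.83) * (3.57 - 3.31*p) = 4.2699*p^3 + 16.4794*p^2 - 19.9936*p - 2.9631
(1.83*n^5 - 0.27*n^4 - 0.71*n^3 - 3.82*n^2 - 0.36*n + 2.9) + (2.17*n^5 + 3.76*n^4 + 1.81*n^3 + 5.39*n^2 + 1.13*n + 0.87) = 4.0*n^5 + 3.49*n^4 + 1.1*n^3 + 1.57*n^2 + 0.77*n + 3.77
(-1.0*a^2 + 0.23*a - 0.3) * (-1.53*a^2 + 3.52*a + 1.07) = 1.53*a^4 - 3.8719*a^3 + 0.1986*a^2 - 0.8099*a - 0.321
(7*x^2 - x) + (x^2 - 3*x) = 8*x^2 - 4*x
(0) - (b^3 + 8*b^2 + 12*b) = -b^3 - 8*b^2 - 12*b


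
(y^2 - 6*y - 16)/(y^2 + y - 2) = (y - 8)/(y - 1)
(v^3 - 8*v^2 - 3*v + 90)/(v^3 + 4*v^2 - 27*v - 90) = (v - 6)/(v + 6)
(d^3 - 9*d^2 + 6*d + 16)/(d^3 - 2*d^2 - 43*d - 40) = (d - 2)/(d + 5)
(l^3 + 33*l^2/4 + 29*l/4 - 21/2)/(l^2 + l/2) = (4*l^3 + 33*l^2 + 29*l - 42)/(2*l*(2*l + 1))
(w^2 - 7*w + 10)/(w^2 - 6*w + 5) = (w - 2)/(w - 1)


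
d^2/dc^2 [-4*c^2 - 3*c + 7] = -8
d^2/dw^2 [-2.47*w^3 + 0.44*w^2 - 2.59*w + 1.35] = 0.88 - 14.82*w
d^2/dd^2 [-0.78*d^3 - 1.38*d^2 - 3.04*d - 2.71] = -4.68*d - 2.76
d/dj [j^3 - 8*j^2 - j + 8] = 3*j^2 - 16*j - 1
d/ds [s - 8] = 1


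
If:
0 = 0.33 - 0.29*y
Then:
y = 1.14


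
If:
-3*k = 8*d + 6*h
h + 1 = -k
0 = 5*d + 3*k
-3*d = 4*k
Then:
No Solution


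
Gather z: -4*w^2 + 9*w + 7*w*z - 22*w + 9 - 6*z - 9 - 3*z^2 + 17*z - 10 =-4*w^2 - 13*w - 3*z^2 + z*(7*w + 11) - 10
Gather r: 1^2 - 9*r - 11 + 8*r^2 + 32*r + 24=8*r^2 + 23*r + 14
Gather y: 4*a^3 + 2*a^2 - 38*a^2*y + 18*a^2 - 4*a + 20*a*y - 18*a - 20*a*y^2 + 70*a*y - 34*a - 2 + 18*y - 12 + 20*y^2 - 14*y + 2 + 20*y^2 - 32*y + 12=4*a^3 + 20*a^2 - 56*a + y^2*(40 - 20*a) + y*(-38*a^2 + 90*a - 28)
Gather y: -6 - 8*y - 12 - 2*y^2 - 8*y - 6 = -2*y^2 - 16*y - 24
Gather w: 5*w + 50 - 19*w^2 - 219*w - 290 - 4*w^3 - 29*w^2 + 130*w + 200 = -4*w^3 - 48*w^2 - 84*w - 40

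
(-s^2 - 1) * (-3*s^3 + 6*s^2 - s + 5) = 3*s^5 - 6*s^4 + 4*s^3 - 11*s^2 + s - 5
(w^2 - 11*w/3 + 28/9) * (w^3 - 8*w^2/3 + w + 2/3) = w^5 - 19*w^4/3 + 125*w^3/9 - 305*w^2/27 + 2*w/3 + 56/27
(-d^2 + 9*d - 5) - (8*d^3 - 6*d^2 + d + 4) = -8*d^3 + 5*d^2 + 8*d - 9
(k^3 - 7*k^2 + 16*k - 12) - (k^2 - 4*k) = k^3 - 8*k^2 + 20*k - 12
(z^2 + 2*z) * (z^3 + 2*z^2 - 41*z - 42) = z^5 + 4*z^4 - 37*z^3 - 124*z^2 - 84*z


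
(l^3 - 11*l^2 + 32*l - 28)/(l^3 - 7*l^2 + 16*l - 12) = (l - 7)/(l - 3)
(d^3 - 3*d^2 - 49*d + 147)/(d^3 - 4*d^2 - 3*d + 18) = (d^2 - 49)/(d^2 - d - 6)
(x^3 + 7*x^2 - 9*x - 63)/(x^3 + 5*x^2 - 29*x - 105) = (x - 3)/(x - 5)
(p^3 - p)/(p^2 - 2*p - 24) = (p^3 - p)/(p^2 - 2*p - 24)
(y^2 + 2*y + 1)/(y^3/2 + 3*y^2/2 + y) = 2*(y + 1)/(y*(y + 2))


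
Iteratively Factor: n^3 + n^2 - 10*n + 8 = (n - 2)*(n^2 + 3*n - 4) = (n - 2)*(n + 4)*(n - 1)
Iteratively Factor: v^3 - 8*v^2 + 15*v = (v - 5)*(v^2 - 3*v) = v*(v - 5)*(v - 3)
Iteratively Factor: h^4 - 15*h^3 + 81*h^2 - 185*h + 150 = (h - 5)*(h^3 - 10*h^2 + 31*h - 30) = (h - 5)*(h - 2)*(h^2 - 8*h + 15) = (h - 5)*(h - 3)*(h - 2)*(h - 5)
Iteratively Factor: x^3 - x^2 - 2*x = (x - 2)*(x^2 + x) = (x - 2)*(x + 1)*(x)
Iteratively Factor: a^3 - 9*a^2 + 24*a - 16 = (a - 4)*(a^2 - 5*a + 4) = (a - 4)^2*(a - 1)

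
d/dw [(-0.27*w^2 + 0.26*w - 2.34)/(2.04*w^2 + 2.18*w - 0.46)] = (-1.119*w^2 + 9.7956*w + 4.9816)/(4.1616*w^4 + 8.8944*w^3 + 2.8756*w^2 - 2.0056*w + 0.2116)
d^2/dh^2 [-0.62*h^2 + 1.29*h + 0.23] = -1.24000000000000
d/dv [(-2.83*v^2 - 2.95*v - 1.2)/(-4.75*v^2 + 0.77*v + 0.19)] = (-16.1916*v^2 - 12.4754*v + 0.3635)/(22.5625*v^4 - 7.315*v^3 - 1.2121*v^2 + 0.2926*v + 0.0361)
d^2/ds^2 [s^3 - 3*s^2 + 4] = 6*s - 6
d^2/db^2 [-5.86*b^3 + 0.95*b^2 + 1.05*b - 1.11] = 1.9 - 35.16*b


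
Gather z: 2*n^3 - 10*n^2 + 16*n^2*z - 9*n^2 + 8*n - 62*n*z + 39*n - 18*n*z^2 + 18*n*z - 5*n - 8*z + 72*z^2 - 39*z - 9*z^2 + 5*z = 2*n^3 - 19*n^2 + 42*n + z^2*(63 - 18*n) + z*(16*n^2 - 44*n - 42)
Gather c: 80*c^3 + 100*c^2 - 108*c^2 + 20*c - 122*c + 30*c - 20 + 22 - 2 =80*c^3 - 8*c^2 - 72*c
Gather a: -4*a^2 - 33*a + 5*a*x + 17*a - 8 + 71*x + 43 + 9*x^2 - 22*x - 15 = -4*a^2 + a*(5*x - 16) + 9*x^2 + 49*x + 20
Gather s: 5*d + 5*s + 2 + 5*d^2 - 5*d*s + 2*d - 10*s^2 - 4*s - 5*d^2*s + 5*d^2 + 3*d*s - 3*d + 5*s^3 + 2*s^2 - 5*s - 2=10*d^2 + 4*d + 5*s^3 - 8*s^2 + s*(-5*d^2 - 2*d - 4)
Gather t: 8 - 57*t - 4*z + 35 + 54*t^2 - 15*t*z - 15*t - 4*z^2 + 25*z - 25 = 54*t^2 + t*(-15*z - 72) - 4*z^2 + 21*z + 18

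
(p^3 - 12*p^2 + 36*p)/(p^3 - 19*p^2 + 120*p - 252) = p/(p - 7)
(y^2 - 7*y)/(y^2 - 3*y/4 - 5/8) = 8*y*(7 - y)/(-8*y^2 + 6*y + 5)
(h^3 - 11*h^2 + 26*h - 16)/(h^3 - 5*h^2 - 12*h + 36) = (h^2 - 9*h + 8)/(h^2 - 3*h - 18)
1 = 1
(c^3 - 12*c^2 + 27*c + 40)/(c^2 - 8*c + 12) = (c^3 - 12*c^2 + 27*c + 40)/(c^2 - 8*c + 12)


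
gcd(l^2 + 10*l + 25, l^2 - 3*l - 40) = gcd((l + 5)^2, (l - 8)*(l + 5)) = l + 5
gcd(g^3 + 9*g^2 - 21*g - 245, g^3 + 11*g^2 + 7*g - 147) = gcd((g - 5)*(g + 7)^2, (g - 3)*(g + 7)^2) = g^2 + 14*g + 49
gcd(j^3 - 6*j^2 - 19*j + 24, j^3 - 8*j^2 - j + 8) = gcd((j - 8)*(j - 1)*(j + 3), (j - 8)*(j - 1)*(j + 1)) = j^2 - 9*j + 8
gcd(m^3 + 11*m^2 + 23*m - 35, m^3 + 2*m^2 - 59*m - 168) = m + 7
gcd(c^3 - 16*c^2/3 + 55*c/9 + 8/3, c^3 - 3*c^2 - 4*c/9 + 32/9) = c - 8/3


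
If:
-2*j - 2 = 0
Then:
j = -1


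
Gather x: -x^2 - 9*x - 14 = -x^2 - 9*x - 14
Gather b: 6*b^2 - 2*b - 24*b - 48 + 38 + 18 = 6*b^2 - 26*b + 8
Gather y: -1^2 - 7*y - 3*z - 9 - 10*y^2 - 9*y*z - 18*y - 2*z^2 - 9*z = -10*y^2 + y*(-9*z - 25) - 2*z^2 - 12*z - 10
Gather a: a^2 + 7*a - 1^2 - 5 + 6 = a^2 + 7*a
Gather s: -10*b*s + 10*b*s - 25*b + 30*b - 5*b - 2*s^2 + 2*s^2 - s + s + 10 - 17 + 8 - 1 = 0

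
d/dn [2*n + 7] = 2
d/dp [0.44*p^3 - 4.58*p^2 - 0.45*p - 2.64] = 1.32*p^2 - 9.16*p - 0.45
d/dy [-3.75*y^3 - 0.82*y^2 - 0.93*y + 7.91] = -11.25*y^2 - 1.64*y - 0.93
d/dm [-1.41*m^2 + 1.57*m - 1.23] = 1.57 - 2.82*m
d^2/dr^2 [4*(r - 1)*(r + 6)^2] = 24*r + 88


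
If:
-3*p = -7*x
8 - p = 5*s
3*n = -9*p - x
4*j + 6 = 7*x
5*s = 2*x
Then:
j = 45/26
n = -176/13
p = 56/13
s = 48/65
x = 24/13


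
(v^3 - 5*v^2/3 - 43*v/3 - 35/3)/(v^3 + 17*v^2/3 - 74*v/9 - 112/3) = 3*(v^2 - 4*v - 5)/(3*v^2 + 10*v - 48)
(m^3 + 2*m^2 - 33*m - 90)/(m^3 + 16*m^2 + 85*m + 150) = (m^2 - 3*m - 18)/(m^2 + 11*m + 30)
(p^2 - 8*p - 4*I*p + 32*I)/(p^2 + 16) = (p - 8)/(p + 4*I)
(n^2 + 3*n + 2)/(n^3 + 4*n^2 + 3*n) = (n + 2)/(n*(n + 3))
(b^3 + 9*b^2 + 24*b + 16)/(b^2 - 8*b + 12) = (b^3 + 9*b^2 + 24*b + 16)/(b^2 - 8*b + 12)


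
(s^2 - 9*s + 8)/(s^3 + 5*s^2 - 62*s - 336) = (s - 1)/(s^2 + 13*s + 42)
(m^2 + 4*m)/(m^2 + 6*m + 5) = m*(m + 4)/(m^2 + 6*m + 5)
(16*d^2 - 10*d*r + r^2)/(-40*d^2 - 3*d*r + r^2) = (-2*d + r)/(5*d + r)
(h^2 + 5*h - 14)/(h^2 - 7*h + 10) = (h + 7)/(h - 5)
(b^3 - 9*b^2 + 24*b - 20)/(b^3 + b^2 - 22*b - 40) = (b^2 - 4*b + 4)/(b^2 + 6*b + 8)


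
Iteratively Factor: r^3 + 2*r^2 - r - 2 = (r + 1)*(r^2 + r - 2) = (r - 1)*(r + 1)*(r + 2)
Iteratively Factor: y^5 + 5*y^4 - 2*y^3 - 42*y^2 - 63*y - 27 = (y - 3)*(y^4 + 8*y^3 + 22*y^2 + 24*y + 9) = (y - 3)*(y + 1)*(y^3 + 7*y^2 + 15*y + 9) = (y - 3)*(y + 1)*(y + 3)*(y^2 + 4*y + 3) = (y - 3)*(y + 1)*(y + 3)^2*(y + 1)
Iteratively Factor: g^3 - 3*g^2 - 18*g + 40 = (g + 4)*(g^2 - 7*g + 10) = (g - 5)*(g + 4)*(g - 2)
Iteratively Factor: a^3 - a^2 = (a)*(a^2 - a) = a*(a - 1)*(a)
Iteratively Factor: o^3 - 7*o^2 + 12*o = (o)*(o^2 - 7*o + 12) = o*(o - 4)*(o - 3)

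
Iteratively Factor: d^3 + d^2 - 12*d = (d + 4)*(d^2 - 3*d) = d*(d + 4)*(d - 3)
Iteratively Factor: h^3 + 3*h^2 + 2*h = (h + 1)*(h^2 + 2*h) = h*(h + 1)*(h + 2)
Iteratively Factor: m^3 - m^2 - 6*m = (m)*(m^2 - m - 6) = m*(m - 3)*(m + 2)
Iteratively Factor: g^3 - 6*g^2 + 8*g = (g)*(g^2 - 6*g + 8) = g*(g - 2)*(g - 4)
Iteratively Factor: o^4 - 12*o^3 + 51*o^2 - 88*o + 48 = (o - 4)*(o^3 - 8*o^2 + 19*o - 12) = (o - 4)^2*(o^2 - 4*o + 3) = (o - 4)^2*(o - 3)*(o - 1)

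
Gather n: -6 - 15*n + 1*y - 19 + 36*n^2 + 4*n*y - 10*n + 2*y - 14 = 36*n^2 + n*(4*y - 25) + 3*y - 39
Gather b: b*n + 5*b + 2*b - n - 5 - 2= b*(n + 7) - n - 7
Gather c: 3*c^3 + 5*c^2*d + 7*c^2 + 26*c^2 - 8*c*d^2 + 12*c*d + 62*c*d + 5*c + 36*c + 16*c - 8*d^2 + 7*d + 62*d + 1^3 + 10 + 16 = 3*c^3 + c^2*(5*d + 33) + c*(-8*d^2 + 74*d + 57) - 8*d^2 + 69*d + 27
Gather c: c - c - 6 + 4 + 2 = 0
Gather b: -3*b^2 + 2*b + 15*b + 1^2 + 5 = -3*b^2 + 17*b + 6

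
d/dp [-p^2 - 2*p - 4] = -2*p - 2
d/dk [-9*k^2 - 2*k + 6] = -18*k - 2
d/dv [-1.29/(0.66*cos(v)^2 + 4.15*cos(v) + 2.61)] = -(1.7028*cos(v) + 5.3535)*sin(v)/(0.66*cos(v)^2 + 4.15*cos(v) + 2.61)^2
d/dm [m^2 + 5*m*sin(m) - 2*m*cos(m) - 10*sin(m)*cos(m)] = 2*m*sin(m) + 5*m*cos(m) + 2*m + 5*sin(m) - 2*cos(m) - 10*cos(2*m)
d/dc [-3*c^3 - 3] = -9*c^2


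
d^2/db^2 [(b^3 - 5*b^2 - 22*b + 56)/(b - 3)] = 2*(b^3 - 9*b^2 + 27*b - 55)/(b^3 - 9*b^2 + 27*b - 27)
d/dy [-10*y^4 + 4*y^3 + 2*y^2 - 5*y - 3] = -40*y^3 + 12*y^2 + 4*y - 5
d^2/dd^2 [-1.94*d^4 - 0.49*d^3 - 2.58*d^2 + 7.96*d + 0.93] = -23.28*d^2 - 2.94*d - 5.16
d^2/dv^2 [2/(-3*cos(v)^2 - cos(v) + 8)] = 2*(36*sin(v)^4 - 115*sin(v)^2 - 13*cos(v)/4 + 9*cos(3*v)/4 + 29)/(-3*sin(v)^2 + cos(v) - 5)^3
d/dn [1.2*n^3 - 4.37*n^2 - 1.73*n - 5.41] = 3.6*n^2 - 8.74*n - 1.73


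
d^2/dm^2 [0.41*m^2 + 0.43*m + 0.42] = 0.820000000000000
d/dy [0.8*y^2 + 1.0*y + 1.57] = 1.6*y + 1.0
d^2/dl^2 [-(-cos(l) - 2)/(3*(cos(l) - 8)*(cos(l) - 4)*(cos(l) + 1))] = (-768*(1 - cos(l)^2)^2 - 42*sin(l)^6 - 4*cos(l)^7 - 27*cos(l)^6 + 207*cos(l)^5 - 366*cos(l)^3 - 3330*cos(l)^2 - 656*cos(l) + 2538)/(3*(cos(l) - 8)^3*(cos(l) - 4)^3*(cos(l) + 1)^3)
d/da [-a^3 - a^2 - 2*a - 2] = -3*a^2 - 2*a - 2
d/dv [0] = 0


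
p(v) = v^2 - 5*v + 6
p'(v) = 2*v - 5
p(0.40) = 4.16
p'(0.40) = -4.20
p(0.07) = 5.65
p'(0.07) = -4.86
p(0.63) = 3.25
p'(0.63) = -3.74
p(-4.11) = 43.44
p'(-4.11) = -13.22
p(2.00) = 0.00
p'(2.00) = -1.00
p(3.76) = 1.34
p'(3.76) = 2.52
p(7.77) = 27.52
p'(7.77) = 10.54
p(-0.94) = 11.58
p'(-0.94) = -6.88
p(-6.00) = 72.00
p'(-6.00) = -17.00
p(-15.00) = 306.00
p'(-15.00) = -35.00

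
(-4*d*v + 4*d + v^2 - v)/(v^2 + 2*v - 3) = (-4*d + v)/(v + 3)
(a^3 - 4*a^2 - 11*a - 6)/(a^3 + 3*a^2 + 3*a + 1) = (a - 6)/(a + 1)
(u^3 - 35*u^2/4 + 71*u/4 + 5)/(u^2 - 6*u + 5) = (u^2 - 15*u/4 - 1)/(u - 1)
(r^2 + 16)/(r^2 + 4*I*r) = (r - 4*I)/r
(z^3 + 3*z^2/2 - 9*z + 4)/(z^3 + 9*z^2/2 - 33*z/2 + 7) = (z + 4)/(z + 7)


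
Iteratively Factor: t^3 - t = (t - 1)*(t^2 + t) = (t - 1)*(t + 1)*(t)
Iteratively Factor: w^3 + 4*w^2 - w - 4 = (w + 1)*(w^2 + 3*w - 4) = (w - 1)*(w + 1)*(w + 4)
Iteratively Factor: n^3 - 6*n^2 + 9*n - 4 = (n - 1)*(n^2 - 5*n + 4) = (n - 1)^2*(n - 4)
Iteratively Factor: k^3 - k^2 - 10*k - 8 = (k - 4)*(k^2 + 3*k + 2) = (k - 4)*(k + 2)*(k + 1)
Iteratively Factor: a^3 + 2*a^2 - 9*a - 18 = (a - 3)*(a^2 + 5*a + 6) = (a - 3)*(a + 3)*(a + 2)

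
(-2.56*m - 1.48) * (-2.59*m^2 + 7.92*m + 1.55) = 6.6304*m^3 - 16.442*m^2 - 15.6896*m - 2.294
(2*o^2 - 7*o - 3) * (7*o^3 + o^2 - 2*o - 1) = 14*o^5 - 47*o^4 - 32*o^3 + 9*o^2 + 13*o + 3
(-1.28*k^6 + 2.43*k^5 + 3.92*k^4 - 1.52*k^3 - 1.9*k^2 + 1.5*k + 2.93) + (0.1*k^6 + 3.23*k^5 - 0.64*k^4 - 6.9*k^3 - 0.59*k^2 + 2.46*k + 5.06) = -1.18*k^6 + 5.66*k^5 + 3.28*k^4 - 8.42*k^3 - 2.49*k^2 + 3.96*k + 7.99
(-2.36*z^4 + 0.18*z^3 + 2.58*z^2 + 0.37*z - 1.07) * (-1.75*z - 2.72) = 4.13*z^5 + 6.1042*z^4 - 5.0046*z^3 - 7.6651*z^2 + 0.8661*z + 2.9104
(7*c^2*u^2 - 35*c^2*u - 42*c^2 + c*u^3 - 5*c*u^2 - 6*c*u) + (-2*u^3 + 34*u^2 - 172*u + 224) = 7*c^2*u^2 - 35*c^2*u - 42*c^2 + c*u^3 - 5*c*u^2 - 6*c*u - 2*u^3 + 34*u^2 - 172*u + 224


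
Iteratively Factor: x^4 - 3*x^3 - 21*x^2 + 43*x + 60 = (x - 3)*(x^3 - 21*x - 20) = (x - 3)*(x + 4)*(x^2 - 4*x - 5) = (x - 5)*(x - 3)*(x + 4)*(x + 1)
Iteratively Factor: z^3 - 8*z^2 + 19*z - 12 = (z - 3)*(z^2 - 5*z + 4) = (z - 4)*(z - 3)*(z - 1)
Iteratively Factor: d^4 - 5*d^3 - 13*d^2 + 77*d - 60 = (d - 1)*(d^3 - 4*d^2 - 17*d + 60) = (d - 1)*(d + 4)*(d^2 - 8*d + 15) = (d - 3)*(d - 1)*(d + 4)*(d - 5)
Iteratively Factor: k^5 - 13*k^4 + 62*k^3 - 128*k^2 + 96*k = (k - 4)*(k^4 - 9*k^3 + 26*k^2 - 24*k) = (k - 4)*(k - 3)*(k^3 - 6*k^2 + 8*k) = k*(k - 4)*(k - 3)*(k^2 - 6*k + 8) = k*(k - 4)^2*(k - 3)*(k - 2)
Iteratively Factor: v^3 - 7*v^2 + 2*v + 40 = (v - 5)*(v^2 - 2*v - 8) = (v - 5)*(v + 2)*(v - 4)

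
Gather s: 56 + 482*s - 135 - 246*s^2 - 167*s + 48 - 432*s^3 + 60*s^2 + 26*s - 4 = -432*s^3 - 186*s^2 + 341*s - 35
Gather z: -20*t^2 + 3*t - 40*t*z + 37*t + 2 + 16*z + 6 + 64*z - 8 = -20*t^2 + 40*t + z*(80 - 40*t)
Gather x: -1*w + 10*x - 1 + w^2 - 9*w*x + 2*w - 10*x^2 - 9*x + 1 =w^2 + w - 10*x^2 + x*(1 - 9*w)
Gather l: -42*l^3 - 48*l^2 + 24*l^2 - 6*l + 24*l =-42*l^3 - 24*l^2 + 18*l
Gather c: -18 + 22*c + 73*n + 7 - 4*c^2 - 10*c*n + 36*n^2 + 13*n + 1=-4*c^2 + c*(22 - 10*n) + 36*n^2 + 86*n - 10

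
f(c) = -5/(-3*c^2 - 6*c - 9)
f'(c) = -5*(6*c + 6)/(-3*c^2 - 6*c - 9)^2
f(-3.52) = 0.20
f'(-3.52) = 0.12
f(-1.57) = 0.72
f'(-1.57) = 0.35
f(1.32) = 0.23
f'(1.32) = -0.14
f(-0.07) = 0.58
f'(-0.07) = -0.38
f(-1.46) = 0.75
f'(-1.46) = 0.31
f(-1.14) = 0.83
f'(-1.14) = 0.11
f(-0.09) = 0.59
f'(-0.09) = -0.38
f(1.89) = 0.16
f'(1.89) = -0.09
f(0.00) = 0.56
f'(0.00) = -0.37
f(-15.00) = 0.01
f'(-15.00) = 0.00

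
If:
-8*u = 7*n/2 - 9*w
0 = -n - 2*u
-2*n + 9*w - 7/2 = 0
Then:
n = -7/5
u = 7/10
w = 7/90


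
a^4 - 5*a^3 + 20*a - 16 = (a - 4)*(a - 2)*(a - 1)*(a + 2)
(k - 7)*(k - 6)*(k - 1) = k^3 - 14*k^2 + 55*k - 42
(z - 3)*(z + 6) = z^2 + 3*z - 18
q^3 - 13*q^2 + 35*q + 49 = (q - 7)^2*(q + 1)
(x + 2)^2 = x^2 + 4*x + 4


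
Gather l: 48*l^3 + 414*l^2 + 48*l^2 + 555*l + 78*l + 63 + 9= 48*l^3 + 462*l^2 + 633*l + 72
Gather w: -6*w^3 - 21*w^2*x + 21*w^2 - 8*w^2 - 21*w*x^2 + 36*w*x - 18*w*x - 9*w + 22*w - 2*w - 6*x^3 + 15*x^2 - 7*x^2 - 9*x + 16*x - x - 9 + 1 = -6*w^3 + w^2*(13 - 21*x) + w*(-21*x^2 + 18*x + 11) - 6*x^3 + 8*x^2 + 6*x - 8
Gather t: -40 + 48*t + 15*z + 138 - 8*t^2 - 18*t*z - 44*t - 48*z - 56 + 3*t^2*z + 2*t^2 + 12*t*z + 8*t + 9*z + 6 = t^2*(3*z - 6) + t*(12 - 6*z) - 24*z + 48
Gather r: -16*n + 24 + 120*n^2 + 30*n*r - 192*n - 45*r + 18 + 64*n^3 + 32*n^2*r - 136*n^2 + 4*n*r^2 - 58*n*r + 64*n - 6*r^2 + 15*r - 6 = 64*n^3 - 16*n^2 - 144*n + r^2*(4*n - 6) + r*(32*n^2 - 28*n - 30) + 36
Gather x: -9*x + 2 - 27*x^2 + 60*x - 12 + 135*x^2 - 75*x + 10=108*x^2 - 24*x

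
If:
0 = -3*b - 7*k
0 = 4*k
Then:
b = 0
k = 0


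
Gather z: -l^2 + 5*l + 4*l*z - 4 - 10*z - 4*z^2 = -l^2 + 5*l - 4*z^2 + z*(4*l - 10) - 4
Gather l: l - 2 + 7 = l + 5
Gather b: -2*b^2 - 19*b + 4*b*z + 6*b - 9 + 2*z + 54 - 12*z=-2*b^2 + b*(4*z - 13) - 10*z + 45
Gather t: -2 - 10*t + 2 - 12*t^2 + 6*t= -12*t^2 - 4*t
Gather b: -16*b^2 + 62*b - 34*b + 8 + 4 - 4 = -16*b^2 + 28*b + 8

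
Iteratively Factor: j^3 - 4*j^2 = (j - 4)*(j^2) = j*(j - 4)*(j)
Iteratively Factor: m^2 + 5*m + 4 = (m + 4)*(m + 1)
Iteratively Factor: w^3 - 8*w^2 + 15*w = (w)*(w^2 - 8*w + 15) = w*(w - 3)*(w - 5)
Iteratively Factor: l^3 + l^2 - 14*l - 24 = (l - 4)*(l^2 + 5*l + 6) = (l - 4)*(l + 2)*(l + 3)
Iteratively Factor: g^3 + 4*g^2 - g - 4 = (g + 4)*(g^2 - 1) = (g + 1)*(g + 4)*(g - 1)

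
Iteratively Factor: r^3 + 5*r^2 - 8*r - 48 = (r + 4)*(r^2 + r - 12) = (r + 4)^2*(r - 3)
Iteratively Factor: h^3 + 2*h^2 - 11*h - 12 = (h + 4)*(h^2 - 2*h - 3) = (h - 3)*(h + 4)*(h + 1)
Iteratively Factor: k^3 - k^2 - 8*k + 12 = (k - 2)*(k^2 + k - 6) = (k - 2)*(k + 3)*(k - 2)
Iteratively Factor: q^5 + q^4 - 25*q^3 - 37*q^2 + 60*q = (q + 3)*(q^4 - 2*q^3 - 19*q^2 + 20*q) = (q - 1)*(q + 3)*(q^3 - q^2 - 20*q) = (q - 5)*(q - 1)*(q + 3)*(q^2 + 4*q) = (q - 5)*(q - 1)*(q + 3)*(q + 4)*(q)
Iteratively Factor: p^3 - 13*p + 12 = (p - 1)*(p^2 + p - 12) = (p - 3)*(p - 1)*(p + 4)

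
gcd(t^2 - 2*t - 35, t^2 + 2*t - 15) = t + 5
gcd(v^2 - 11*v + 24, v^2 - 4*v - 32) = v - 8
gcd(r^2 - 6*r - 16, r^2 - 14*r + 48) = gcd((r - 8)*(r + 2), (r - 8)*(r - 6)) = r - 8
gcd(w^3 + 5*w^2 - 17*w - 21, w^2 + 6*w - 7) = w + 7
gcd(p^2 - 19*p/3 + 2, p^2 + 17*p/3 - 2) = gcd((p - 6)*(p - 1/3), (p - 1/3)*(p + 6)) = p - 1/3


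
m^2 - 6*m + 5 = (m - 5)*(m - 1)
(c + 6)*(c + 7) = c^2 + 13*c + 42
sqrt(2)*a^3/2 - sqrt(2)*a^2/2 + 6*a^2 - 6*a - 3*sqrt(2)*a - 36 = (a - 3)*(a + 6*sqrt(2))*(sqrt(2)*a/2 + sqrt(2))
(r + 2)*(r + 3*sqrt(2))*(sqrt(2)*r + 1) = sqrt(2)*r^3 + 2*sqrt(2)*r^2 + 7*r^2 + 3*sqrt(2)*r + 14*r + 6*sqrt(2)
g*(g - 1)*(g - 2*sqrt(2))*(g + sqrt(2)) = g^4 - sqrt(2)*g^3 - g^3 - 4*g^2 + sqrt(2)*g^2 + 4*g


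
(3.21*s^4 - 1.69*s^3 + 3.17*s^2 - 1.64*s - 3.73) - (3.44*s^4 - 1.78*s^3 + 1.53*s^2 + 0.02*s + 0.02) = -0.23*s^4 + 0.0900000000000001*s^3 + 1.64*s^2 - 1.66*s - 3.75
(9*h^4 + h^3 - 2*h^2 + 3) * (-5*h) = -45*h^5 - 5*h^4 + 10*h^3 - 15*h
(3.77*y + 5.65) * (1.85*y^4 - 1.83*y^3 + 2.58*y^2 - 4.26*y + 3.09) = 6.9745*y^5 + 3.5534*y^4 - 0.612900000000002*y^3 - 1.4832*y^2 - 12.4197*y + 17.4585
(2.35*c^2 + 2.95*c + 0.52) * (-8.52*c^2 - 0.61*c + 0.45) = -20.022*c^4 - 26.5675*c^3 - 5.1724*c^2 + 1.0103*c + 0.234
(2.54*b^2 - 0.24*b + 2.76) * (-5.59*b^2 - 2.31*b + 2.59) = -14.1986*b^4 - 4.5258*b^3 - 8.2954*b^2 - 6.9972*b + 7.1484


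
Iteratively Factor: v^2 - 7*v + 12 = (v - 4)*(v - 3)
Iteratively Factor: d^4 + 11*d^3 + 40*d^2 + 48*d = (d + 4)*(d^3 + 7*d^2 + 12*d) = (d + 3)*(d + 4)*(d^2 + 4*d) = d*(d + 3)*(d + 4)*(d + 4)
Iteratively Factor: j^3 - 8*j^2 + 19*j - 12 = (j - 3)*(j^2 - 5*j + 4) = (j - 4)*(j - 3)*(j - 1)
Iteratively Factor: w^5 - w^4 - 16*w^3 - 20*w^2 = (w)*(w^4 - w^3 - 16*w^2 - 20*w) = w*(w - 5)*(w^3 + 4*w^2 + 4*w) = w*(w - 5)*(w + 2)*(w^2 + 2*w) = w^2*(w - 5)*(w + 2)*(w + 2)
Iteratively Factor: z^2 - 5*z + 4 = (z - 1)*(z - 4)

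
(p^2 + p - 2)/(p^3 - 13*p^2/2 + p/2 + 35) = 2*(p - 1)/(2*p^2 - 17*p + 35)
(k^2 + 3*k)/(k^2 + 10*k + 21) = k/(k + 7)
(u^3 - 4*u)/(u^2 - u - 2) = u*(u + 2)/(u + 1)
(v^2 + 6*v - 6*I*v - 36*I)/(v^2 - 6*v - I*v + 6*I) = (v^2 + 6*v*(1 - I) - 36*I)/(v^2 - v*(6 + I) + 6*I)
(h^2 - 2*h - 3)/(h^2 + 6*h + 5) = (h - 3)/(h + 5)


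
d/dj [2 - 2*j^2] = -4*j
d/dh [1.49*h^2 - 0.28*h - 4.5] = 2.98*h - 0.28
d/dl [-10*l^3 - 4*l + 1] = -30*l^2 - 4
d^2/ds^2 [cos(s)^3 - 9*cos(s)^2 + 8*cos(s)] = -35*cos(s)/4 + 18*cos(2*s) - 9*cos(3*s)/4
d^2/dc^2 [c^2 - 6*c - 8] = 2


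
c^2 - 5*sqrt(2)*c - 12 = (c - 6*sqrt(2))*(c + sqrt(2))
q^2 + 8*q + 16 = (q + 4)^2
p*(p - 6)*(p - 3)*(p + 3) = p^4 - 6*p^3 - 9*p^2 + 54*p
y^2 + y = y*(y + 1)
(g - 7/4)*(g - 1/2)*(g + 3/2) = g^3 - 3*g^2/4 - 5*g/2 + 21/16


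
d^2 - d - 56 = (d - 8)*(d + 7)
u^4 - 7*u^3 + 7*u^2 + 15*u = u*(u - 5)*(u - 3)*(u + 1)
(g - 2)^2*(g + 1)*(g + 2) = g^4 - g^3 - 6*g^2 + 4*g + 8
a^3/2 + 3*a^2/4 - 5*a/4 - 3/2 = (a/2 + 1)*(a - 3/2)*(a + 1)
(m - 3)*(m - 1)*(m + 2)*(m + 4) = m^4 + 2*m^3 - 13*m^2 - 14*m + 24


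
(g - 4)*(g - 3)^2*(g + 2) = g^4 - 8*g^3 + 13*g^2 + 30*g - 72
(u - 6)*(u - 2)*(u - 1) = u^3 - 9*u^2 + 20*u - 12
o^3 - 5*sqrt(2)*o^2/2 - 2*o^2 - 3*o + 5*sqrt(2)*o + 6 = (o - 2)*(o - 3*sqrt(2))*(o + sqrt(2)/2)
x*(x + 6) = x^2 + 6*x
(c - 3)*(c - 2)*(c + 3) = c^3 - 2*c^2 - 9*c + 18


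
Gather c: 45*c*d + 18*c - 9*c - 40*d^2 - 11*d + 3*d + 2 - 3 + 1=c*(45*d + 9) - 40*d^2 - 8*d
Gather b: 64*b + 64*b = 128*b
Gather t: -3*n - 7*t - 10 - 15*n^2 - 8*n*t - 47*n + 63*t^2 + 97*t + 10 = -15*n^2 - 50*n + 63*t^2 + t*(90 - 8*n)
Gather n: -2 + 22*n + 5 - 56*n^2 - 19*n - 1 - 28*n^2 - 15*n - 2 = -84*n^2 - 12*n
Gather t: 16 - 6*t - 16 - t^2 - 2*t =-t^2 - 8*t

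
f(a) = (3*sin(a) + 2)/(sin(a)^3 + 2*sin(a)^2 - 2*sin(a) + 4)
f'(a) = (3*sin(a) + 2)*(-3*sin(a)^2*cos(a) - 4*sin(a)*cos(a) + 2*cos(a))/(sin(a)^3 + 2*sin(a)^2 - 2*sin(a) + 4)^2 + 3*cos(a)/(sin(a)^3 + 2*sin(a)^2 - 2*sin(a) + 4)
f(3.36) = 0.30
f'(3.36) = -0.82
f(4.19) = -0.09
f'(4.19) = -0.21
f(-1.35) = -0.13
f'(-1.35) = 0.08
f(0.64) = 1.02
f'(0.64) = 0.33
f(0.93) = 1.05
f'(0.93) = -0.04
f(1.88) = 1.02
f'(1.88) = 0.10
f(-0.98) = -0.08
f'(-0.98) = 0.24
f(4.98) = -0.13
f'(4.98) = 0.10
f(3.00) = 0.64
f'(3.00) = -1.02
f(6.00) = 0.25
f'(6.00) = 0.76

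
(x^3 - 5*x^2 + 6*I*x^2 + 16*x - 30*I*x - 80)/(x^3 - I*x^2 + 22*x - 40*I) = (x^2 + x*(-5 + 8*I) - 40*I)/(x^2 + I*x + 20)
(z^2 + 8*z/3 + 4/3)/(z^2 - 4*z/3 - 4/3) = (z + 2)/(z - 2)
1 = 1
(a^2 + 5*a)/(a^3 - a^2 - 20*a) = (a + 5)/(a^2 - a - 20)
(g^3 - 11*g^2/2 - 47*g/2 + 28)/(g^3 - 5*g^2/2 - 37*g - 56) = (g - 1)/(g + 2)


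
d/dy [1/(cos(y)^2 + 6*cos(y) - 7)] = 2*(cos(y) + 3)*sin(y)/(cos(y)^2 + 6*cos(y) - 7)^2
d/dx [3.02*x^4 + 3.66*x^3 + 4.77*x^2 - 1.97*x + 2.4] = 12.08*x^3 + 10.98*x^2 + 9.54*x - 1.97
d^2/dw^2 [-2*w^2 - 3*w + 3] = -4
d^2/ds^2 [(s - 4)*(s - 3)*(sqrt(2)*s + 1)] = 6*sqrt(2)*s - 14*sqrt(2) + 2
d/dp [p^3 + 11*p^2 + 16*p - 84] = 3*p^2 + 22*p + 16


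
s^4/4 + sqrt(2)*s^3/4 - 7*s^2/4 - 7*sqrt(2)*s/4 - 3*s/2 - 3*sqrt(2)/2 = (s/2 + 1/2)*(s/2 + sqrt(2)/2)*(s - 3)*(s + 2)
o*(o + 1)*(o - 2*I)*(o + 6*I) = o^4 + o^3 + 4*I*o^3 + 12*o^2 + 4*I*o^2 + 12*o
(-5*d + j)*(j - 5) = -5*d*j + 25*d + j^2 - 5*j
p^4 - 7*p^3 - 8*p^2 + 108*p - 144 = (p - 6)*(p - 3)*(p - 2)*(p + 4)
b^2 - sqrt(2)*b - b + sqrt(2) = (b - 1)*(b - sqrt(2))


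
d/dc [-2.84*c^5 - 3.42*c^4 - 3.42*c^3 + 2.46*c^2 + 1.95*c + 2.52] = -14.2*c^4 - 13.68*c^3 - 10.26*c^2 + 4.92*c + 1.95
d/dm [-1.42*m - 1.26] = -1.42000000000000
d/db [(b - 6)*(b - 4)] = 2*b - 10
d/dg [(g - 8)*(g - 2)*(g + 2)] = 3*g^2 - 16*g - 4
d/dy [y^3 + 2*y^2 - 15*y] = 3*y^2 + 4*y - 15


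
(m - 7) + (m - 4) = 2*m - 11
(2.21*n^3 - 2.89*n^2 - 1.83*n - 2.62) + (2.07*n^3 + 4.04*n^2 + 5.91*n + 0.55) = 4.28*n^3 + 1.15*n^2 + 4.08*n - 2.07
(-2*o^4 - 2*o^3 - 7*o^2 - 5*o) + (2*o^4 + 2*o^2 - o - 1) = -2*o^3 - 5*o^2 - 6*o - 1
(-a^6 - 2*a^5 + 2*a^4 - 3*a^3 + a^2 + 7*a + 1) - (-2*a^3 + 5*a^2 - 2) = -a^6 - 2*a^5 + 2*a^4 - a^3 - 4*a^2 + 7*a + 3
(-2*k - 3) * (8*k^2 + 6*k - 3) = -16*k^3 - 36*k^2 - 12*k + 9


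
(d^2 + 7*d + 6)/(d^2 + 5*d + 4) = (d + 6)/(d + 4)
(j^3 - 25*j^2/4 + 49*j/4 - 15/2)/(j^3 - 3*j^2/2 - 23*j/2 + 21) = (4*j - 5)/(2*(2*j + 7))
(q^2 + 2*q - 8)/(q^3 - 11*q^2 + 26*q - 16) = (q + 4)/(q^2 - 9*q + 8)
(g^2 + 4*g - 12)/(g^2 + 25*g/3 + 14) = 3*(g - 2)/(3*g + 7)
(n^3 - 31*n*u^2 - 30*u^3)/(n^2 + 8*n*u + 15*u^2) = (n^2 - 5*n*u - 6*u^2)/(n + 3*u)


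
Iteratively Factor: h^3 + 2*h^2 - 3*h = (h + 3)*(h^2 - h) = h*(h + 3)*(h - 1)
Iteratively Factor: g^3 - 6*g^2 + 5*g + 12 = (g + 1)*(g^2 - 7*g + 12) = (g - 4)*(g + 1)*(g - 3)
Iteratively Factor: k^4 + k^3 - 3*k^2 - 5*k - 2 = (k + 1)*(k^3 - 3*k - 2) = (k + 1)^2*(k^2 - k - 2) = (k - 2)*(k + 1)^2*(k + 1)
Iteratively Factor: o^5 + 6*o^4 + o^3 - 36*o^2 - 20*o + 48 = (o + 4)*(o^4 + 2*o^3 - 7*o^2 - 8*o + 12) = (o - 1)*(o + 4)*(o^3 + 3*o^2 - 4*o - 12) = (o - 1)*(o + 2)*(o + 4)*(o^2 + o - 6) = (o - 2)*(o - 1)*(o + 2)*(o + 4)*(o + 3)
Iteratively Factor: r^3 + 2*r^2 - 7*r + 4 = (r + 4)*(r^2 - 2*r + 1) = (r - 1)*(r + 4)*(r - 1)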